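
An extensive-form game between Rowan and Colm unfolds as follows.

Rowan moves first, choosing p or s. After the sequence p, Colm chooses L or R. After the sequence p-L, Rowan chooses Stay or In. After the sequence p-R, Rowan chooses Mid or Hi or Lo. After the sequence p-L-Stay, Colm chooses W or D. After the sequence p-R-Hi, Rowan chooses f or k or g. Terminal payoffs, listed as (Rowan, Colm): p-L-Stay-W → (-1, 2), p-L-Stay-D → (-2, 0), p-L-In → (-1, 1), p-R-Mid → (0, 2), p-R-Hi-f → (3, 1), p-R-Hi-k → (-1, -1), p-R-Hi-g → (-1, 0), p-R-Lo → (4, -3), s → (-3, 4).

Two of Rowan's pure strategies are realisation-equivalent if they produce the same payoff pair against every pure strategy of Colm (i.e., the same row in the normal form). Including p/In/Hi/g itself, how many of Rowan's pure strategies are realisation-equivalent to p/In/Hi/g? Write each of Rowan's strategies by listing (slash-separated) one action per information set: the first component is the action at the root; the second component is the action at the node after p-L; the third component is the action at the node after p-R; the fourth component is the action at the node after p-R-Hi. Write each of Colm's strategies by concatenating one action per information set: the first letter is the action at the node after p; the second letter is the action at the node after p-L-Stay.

Row for p/In/Hi/g (columns LW, LD, RW, RD): (-1,1) (-1,1) (-1,0) (-1,0).
Every one of Rowan's information sets is on the play path for some reply by Colm when Rowan follows p/In/Hi/g.
Changing the action at any of them therefore changes at least one column, so only p/In/Hi/g itself gives this row.

1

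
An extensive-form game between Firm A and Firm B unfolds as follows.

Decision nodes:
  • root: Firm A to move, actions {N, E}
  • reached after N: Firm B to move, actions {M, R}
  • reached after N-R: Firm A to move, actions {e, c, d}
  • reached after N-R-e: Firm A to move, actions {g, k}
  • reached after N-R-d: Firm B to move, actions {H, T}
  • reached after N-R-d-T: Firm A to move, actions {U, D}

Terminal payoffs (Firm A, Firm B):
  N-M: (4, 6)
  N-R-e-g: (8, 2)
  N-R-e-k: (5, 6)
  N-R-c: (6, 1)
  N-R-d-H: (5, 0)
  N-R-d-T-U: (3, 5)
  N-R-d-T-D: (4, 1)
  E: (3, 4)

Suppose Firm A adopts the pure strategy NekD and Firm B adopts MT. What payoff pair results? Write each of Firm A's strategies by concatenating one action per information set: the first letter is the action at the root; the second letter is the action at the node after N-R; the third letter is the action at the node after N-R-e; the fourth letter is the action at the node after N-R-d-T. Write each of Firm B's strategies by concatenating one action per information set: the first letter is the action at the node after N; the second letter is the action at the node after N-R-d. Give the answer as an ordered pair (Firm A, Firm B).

Trace the play path from the root:
  Firm A plays N
  Firm B plays M at [N]
→ terminal payoff (4, 6).
(Firm A's choice at the node after N-R is never reached on this path, so it doesn't affect the outcome.)

(4, 6)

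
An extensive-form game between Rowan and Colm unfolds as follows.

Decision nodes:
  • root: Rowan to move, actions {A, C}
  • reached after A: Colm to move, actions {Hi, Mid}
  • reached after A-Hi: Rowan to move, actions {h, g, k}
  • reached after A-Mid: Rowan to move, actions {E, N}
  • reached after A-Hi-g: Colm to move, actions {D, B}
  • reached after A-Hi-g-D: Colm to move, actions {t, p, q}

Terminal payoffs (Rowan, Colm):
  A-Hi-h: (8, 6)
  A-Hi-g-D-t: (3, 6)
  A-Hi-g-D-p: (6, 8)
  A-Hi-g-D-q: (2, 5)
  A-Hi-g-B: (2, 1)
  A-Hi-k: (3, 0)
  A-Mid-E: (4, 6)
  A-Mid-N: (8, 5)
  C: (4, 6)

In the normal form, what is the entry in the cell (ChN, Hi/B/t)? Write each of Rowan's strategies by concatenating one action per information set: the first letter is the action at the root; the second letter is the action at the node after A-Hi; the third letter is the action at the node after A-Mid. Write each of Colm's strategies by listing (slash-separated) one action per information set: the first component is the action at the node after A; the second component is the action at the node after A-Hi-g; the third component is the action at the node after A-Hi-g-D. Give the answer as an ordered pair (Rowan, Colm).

Trace the play path from the root:
  Rowan plays C
→ terminal payoff (4, 6).
(Rowan's choice at the node after A-Hi is never reached on this path, so it doesn't affect the outcome.)

(4, 6)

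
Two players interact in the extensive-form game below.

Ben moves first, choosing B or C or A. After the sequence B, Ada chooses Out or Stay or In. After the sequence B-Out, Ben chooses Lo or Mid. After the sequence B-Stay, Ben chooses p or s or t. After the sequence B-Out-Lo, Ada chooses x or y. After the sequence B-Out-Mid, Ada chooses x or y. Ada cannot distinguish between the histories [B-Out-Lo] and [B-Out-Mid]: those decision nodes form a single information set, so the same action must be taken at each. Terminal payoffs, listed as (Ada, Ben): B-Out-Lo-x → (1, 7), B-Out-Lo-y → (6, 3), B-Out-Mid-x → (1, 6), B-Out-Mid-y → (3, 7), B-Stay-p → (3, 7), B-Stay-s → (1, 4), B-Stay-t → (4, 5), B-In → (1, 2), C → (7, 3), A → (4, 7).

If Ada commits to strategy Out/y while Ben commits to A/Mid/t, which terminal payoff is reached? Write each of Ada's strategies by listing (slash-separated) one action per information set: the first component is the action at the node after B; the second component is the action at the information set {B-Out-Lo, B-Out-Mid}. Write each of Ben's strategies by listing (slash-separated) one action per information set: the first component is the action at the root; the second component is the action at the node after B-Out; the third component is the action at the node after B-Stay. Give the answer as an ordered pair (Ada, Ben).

Trace the play path from the root:
  Ben plays A
→ terminal payoff (4, 7).
(Ada's choice at the node after B is never reached on this path, so it doesn't affect the outcome.)

(4, 7)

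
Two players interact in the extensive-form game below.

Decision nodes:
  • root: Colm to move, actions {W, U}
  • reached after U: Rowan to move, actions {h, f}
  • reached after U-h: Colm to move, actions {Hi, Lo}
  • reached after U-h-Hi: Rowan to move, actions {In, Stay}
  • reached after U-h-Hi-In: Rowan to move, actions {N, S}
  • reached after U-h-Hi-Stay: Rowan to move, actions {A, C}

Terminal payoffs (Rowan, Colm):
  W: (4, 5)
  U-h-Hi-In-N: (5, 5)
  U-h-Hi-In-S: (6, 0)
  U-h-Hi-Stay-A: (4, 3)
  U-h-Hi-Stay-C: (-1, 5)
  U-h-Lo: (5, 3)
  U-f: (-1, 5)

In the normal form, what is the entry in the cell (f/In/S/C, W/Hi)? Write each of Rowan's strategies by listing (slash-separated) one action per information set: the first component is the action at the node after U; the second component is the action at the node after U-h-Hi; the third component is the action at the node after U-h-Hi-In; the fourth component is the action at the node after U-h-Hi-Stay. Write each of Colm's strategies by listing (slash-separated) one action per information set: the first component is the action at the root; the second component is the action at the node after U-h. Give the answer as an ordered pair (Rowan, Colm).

(4, 5)

Trace the play path from the root:
  Colm plays W
→ terminal payoff (4, 5).
(Rowan's choice at the node after U is never reached on this path, so it doesn't affect the outcome.)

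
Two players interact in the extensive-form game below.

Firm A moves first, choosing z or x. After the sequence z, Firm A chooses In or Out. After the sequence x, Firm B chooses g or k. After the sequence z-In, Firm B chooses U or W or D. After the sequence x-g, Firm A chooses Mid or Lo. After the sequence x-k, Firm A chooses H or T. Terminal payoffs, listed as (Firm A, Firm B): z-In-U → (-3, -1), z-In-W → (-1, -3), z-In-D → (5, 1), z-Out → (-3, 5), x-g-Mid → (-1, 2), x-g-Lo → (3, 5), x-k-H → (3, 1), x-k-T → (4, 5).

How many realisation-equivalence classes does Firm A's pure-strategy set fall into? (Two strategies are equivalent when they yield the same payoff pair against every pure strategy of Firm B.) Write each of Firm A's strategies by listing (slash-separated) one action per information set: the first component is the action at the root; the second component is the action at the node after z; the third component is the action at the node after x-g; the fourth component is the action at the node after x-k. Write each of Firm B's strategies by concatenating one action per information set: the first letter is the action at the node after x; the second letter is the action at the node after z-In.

6

Firm A has 16 pure strategies: z/In/Mid/H, z/In/Mid/T, z/In/Lo/H, z/In/Lo/T, z/Out/Mid/H, z/Out/Mid/T, z/Out/Lo/H, z/Out/Lo/T, x/In/Mid/H, x/In/Mid/T, x/In/Lo/H, x/In/Lo/T, x/Out/Mid/H, x/Out/Mid/T, x/Out/Lo/H, x/Out/Lo/T. Columns: gU, gW, gD, kU, kW, kD.
{z/In/Mid/H, z/In/Mid/T, z/In/Lo/H, z/In/Lo/T} → row (-3,-1) (-1,-3) (5,1) (-3,-1) (-1,-3) (5,1)
{z/Out/Mid/H, z/Out/Mid/T, z/Out/Lo/H, z/Out/Lo/T} → row (-3,5) (-3,5) (-3,5) (-3,5) (-3,5) (-3,5)
{x/In/Mid/H, x/Out/Mid/H} → row (-1,2) (-1,2) (-1,2) (3,1) (3,1) (3,1)
{x/In/Mid/T, x/Out/Mid/T} → row (-1,2) (-1,2) (-1,2) (4,5) (4,5) (4,5)
{x/In/Lo/H, x/Out/Lo/H} → row (3,5) (3,5) (3,5) (3,1) (3,1) (3,1)
{x/In/Lo/T, x/Out/Lo/T} → row (3,5) (3,5) (3,5) (4,5) (4,5) (4,5)
That's 6 distinct rows out of 16 strategies.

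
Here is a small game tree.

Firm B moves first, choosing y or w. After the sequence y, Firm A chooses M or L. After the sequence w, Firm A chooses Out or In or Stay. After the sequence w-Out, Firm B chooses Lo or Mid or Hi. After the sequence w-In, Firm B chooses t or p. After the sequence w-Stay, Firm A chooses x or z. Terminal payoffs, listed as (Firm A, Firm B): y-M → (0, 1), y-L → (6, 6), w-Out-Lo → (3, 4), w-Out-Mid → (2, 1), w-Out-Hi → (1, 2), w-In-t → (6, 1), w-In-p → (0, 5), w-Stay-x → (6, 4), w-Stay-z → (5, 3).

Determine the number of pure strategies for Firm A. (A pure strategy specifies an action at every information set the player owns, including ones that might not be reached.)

12

Firm A owns the node after y with actions {M, L} — two choices.
Firm A owns the node after w with actions {Out, In, Stay} — three choices.
Firm A owns the node after w-Stay with actions {x, z} — two choices.
A pure strategy fixes one action at each information set independently, so the count is the product 2 × 3 × 2 = 12.
(For reference, Firm B has 12 pure strategies, giving a 12×12 normal-form matrix.)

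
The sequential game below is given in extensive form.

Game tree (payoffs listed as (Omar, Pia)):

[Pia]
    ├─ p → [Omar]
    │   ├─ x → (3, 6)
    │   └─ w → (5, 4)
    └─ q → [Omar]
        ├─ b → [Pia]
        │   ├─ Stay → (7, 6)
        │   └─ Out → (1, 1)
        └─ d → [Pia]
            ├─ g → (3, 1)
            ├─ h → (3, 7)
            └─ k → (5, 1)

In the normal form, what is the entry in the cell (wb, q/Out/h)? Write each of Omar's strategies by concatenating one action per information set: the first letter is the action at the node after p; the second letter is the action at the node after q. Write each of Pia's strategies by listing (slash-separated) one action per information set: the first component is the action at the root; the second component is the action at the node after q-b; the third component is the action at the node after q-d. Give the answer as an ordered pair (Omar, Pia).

(1, 1)

Trace the play path from the root:
  Pia plays q
  Omar plays b at [q]
  Pia plays Out at [q-b]
→ terminal payoff (1, 1).
(Omar's choice at the node after p is never reached on this path, so it doesn't affect the outcome.)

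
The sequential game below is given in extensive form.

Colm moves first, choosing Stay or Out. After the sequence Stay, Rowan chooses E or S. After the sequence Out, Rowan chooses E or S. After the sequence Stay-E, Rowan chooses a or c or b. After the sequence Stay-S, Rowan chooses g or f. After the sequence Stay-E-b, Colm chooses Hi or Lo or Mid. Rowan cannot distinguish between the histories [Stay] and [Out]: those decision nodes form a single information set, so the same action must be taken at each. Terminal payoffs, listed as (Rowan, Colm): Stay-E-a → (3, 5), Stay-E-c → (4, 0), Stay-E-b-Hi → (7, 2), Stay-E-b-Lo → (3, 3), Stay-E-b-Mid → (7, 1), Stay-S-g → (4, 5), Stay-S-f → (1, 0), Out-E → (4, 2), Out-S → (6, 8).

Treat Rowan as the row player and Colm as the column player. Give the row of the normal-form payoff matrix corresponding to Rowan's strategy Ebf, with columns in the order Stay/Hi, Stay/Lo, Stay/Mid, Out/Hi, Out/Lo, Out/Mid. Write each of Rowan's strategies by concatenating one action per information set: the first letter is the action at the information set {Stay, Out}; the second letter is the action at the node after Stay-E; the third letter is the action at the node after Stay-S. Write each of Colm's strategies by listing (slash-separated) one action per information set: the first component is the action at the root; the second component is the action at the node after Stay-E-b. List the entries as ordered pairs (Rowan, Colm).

(7,2) (3,3) (7,1) (4,2) (4,2) (4,2)

vs Stay/Hi: Colm plays Stay → Rowan plays E at [Stay] → Rowan plays b at [Stay-E] → Colm plays Hi at [Stay-E-b] → (7, 2)
vs Stay/Lo: Colm plays Stay → Rowan plays E at [Stay] → Rowan plays b at [Stay-E] → Colm plays Lo at [Stay-E-b] → (3, 3)
vs Stay/Mid: Colm plays Stay → Rowan plays E at [Stay] → Rowan plays b at [Stay-E] → Colm plays Mid at [Stay-E-b] → (7, 1)
vs Out/Hi: Colm plays Out → Rowan plays E at [Out] → (4, 2)
vs Out/Lo: Colm plays Out → Rowan plays E at [Out] → (4, 2)
vs Out/Mid: Colm plays Out → Rowan plays E at [Out] → (4, 2)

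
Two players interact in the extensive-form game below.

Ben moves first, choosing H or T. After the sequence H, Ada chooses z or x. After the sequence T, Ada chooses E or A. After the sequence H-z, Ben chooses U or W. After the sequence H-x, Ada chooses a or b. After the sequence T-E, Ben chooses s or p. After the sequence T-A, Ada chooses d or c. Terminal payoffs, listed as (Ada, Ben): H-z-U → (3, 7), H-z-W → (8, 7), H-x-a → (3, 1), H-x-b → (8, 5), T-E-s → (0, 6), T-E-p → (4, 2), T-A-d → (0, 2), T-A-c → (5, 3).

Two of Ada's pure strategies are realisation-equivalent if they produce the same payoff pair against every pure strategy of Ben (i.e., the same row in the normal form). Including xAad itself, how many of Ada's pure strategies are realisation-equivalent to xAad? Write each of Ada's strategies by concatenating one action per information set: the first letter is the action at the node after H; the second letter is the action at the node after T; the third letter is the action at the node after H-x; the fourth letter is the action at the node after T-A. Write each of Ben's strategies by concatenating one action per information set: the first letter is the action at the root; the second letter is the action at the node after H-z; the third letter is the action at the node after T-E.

1

Row for xAad (columns HUs, HUp, HWs, HWp, TUs, TUp, TWs, TWp): (3,1) (3,1) (3,1) (3,1) (0,2) (0,2) (0,2) (0,2).
Every one of Ada's information sets is on the play path for some reply by Ben when Ada follows xAad.
Changing the action at any of them therefore changes at least one column, so only xAad itself gives this row.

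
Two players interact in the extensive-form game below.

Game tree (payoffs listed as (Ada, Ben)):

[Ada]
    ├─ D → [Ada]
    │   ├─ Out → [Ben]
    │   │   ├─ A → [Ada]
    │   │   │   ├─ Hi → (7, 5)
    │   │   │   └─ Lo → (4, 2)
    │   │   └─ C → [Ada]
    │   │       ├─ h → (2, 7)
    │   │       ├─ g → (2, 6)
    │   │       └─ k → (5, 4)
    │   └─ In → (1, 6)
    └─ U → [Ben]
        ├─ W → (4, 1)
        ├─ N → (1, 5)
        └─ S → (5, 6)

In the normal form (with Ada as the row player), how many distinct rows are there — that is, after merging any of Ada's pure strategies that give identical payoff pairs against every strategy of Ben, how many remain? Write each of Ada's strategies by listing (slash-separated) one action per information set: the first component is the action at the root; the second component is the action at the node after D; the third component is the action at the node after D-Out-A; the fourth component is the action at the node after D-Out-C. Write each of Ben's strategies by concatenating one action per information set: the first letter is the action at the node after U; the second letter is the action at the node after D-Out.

Ada has 24 pure strategies: D/Out/Hi/h, D/Out/Hi/g, D/Out/Hi/k, D/Out/Lo/h, D/Out/Lo/g, D/Out/Lo/k, D/In/Hi/h, D/In/Hi/g, D/In/Hi/k, D/In/Lo/h, D/In/Lo/g, D/In/Lo/k, U/Out/Hi/h, U/Out/Hi/g, U/Out/Hi/k, U/Out/Lo/h, U/Out/Lo/g, U/Out/Lo/k, U/In/Hi/h, U/In/Hi/g, U/In/Hi/k, U/In/Lo/h, U/In/Lo/g, U/In/Lo/k. Columns: WA, WC, NA, NC, SA, SC.
{D/Out/Hi/h} → row (7,5) (2,7) (7,5) (2,7) (7,5) (2,7)
{D/Out/Hi/g} → row (7,5) (2,6) (7,5) (2,6) (7,5) (2,6)
{D/Out/Hi/k} → row (7,5) (5,4) (7,5) (5,4) (7,5) (5,4)
{D/Out/Lo/h} → row (4,2) (2,7) (4,2) (2,7) (4,2) (2,7)
{D/Out/Lo/g} → row (4,2) (2,6) (4,2) (2,6) (4,2) (2,6)
{D/Out/Lo/k} → row (4,2) (5,4) (4,2) (5,4) (4,2) (5,4)
{D/In/Hi/h, D/In/Hi/g, D/In/Hi/k, D/In/Lo/h, D/In/Lo/g, D/In/Lo/k} → row (1,6) (1,6) (1,6) (1,6) (1,6) (1,6)
{U/Out/Hi/h, U/Out/Hi/g, U/Out/Hi/k, U/Out/Lo/h, U/Out/Lo/g, U/Out/Lo/k, U/In/Hi/h, U/In/Hi/g, U/In/Hi/k, U/In/Lo/h, U/In/Lo/g, U/In/Lo/k} → row (4,1) (4,1) (1,5) (1,5) (5,6) (5,6)
That's 8 distinct rows out of 24 strategies.

8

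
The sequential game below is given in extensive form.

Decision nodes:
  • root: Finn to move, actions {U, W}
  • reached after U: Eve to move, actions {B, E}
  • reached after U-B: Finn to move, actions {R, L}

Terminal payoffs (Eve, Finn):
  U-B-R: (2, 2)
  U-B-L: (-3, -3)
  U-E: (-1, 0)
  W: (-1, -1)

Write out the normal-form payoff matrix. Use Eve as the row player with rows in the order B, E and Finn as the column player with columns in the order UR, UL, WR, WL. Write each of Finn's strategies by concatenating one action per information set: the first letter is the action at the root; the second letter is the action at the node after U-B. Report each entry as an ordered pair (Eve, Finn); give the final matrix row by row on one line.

Row B: UR→(2,2), UL→(-3,-3), WR→(-1,-1), WL→(-1,-1)
Row E: UR→(-1,0), UL→(-1,0), WR→(-1,-1), WL→(-1,-1)

B: (2,2) (-3,-3) (-1,-1) (-1,-1) | E: (-1,0) (-1,0) (-1,-1) (-1,-1)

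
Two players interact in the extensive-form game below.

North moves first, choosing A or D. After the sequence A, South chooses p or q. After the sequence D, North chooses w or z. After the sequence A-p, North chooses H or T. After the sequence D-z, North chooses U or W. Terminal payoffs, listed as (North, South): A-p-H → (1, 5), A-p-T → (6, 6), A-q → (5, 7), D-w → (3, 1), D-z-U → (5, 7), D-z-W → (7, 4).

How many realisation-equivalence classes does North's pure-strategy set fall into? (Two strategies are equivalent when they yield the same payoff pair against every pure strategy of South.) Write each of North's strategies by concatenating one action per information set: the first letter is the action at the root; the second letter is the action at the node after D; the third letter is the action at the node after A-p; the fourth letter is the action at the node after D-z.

5

North has 16 pure strategies: AwHU, AwHW, AwTU, AwTW, AzHU, AzHW, AzTU, AzTW, DwHU, DwHW, DwTU, DwTW, DzHU, DzHW, DzTU, DzTW. Columns: p, q.
{AwHU, AwHW, AzHU, AzHW} → row (1,5) (5,7)
{AwTU, AwTW, AzTU, AzTW} → row (6,6) (5,7)
{DwHU, DwHW, DwTU, DwTW} → row (3,1) (3,1)
{DzHU, DzTU} → row (5,7) (5,7)
{DzHW, DzTW} → row (7,4) (7,4)
That's 5 distinct rows out of 16 strategies.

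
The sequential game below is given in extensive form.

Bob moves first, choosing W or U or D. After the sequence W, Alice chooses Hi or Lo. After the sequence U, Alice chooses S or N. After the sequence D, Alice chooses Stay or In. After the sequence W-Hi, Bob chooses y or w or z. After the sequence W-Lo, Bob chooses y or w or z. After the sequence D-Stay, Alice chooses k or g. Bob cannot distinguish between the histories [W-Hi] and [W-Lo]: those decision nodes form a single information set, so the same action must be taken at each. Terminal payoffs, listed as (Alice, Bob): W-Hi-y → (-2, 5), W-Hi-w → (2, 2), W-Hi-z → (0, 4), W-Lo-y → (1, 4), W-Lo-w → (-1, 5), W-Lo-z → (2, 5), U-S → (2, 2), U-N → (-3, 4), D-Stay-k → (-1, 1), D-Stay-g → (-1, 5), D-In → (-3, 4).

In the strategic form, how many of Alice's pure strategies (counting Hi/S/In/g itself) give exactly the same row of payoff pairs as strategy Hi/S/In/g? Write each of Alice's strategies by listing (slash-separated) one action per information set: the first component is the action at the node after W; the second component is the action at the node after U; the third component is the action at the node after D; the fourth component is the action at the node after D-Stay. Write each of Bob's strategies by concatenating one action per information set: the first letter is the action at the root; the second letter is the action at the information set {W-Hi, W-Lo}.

2

Row for Hi/S/In/g (columns Wy, Ww, Wz, Uy, Uw, Uz, Dy, Dw, Dz): (-2,5) (2,2) (0,4) (2,2) (2,2) (2,2) (-3,4) (-3,4) (-3,4).
Under Hi/S/In/g, Alice's choice at the node after D-Stay can never be reached regardless of what Bob does, so varying those choices leaves every outcome unchanged.
Holding the reachable choices fixed and varying the unreachable one freely already gives 2 equivalent strategies.
No other strategy reproduces this row, so those 2 are the full class: Hi/S/In/k, Hi/S/In/g.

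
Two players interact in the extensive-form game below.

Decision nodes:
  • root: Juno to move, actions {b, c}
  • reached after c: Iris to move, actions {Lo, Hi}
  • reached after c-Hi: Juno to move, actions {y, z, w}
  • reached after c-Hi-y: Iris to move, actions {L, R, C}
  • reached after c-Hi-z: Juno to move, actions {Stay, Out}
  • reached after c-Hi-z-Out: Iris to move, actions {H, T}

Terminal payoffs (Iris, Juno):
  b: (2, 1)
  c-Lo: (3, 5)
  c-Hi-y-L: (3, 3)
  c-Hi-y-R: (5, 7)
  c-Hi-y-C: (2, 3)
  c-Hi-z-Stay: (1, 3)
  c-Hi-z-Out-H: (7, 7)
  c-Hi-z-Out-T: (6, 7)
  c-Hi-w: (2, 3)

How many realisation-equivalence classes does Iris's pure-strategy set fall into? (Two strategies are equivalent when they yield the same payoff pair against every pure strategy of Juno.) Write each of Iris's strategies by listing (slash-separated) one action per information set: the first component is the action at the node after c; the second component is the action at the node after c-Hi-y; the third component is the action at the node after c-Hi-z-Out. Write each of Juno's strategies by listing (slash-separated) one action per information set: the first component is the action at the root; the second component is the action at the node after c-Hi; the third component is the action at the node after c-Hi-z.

Iris has 12 pure strategies: Lo/L/H, Lo/L/T, Lo/R/H, Lo/R/T, Lo/C/H, Lo/C/T, Hi/L/H, Hi/L/T, Hi/R/H, Hi/R/T, Hi/C/H, Hi/C/T. Columns: b/y/Stay, b/y/Out, b/z/Stay, b/z/Out, b/w/Stay, b/w/Out, c/y/Stay, c/y/Out, c/z/Stay, c/z/Out, c/w/Stay, c/w/Out.
{Lo/L/H, Lo/L/T, Lo/R/H, Lo/R/T, Lo/C/H, Lo/C/T} → row (2,1) (2,1) (2,1) (2,1) (2,1) (2,1) (3,5) (3,5) (3,5) (3,5) (3,5) (3,5)
{Hi/L/H} → row (2,1) (2,1) (2,1) (2,1) (2,1) (2,1) (3,3) (3,3) (1,3) (7,7) (2,3) (2,3)
{Hi/L/T} → row (2,1) (2,1) (2,1) (2,1) (2,1) (2,1) (3,3) (3,3) (1,3) (6,7) (2,3) (2,3)
{Hi/R/H} → row (2,1) (2,1) (2,1) (2,1) (2,1) (2,1) (5,7) (5,7) (1,3) (7,7) (2,3) (2,3)
{Hi/R/T} → row (2,1) (2,1) (2,1) (2,1) (2,1) (2,1) (5,7) (5,7) (1,3) (6,7) (2,3) (2,3)
{Hi/C/H} → row (2,1) (2,1) (2,1) (2,1) (2,1) (2,1) (2,3) (2,3) (1,3) (7,7) (2,3) (2,3)
{Hi/C/T} → row (2,1) (2,1) (2,1) (2,1) (2,1) (2,1) (2,3) (2,3) (1,3) (6,7) (2,3) (2,3)
That's 7 distinct rows out of 12 strategies.

7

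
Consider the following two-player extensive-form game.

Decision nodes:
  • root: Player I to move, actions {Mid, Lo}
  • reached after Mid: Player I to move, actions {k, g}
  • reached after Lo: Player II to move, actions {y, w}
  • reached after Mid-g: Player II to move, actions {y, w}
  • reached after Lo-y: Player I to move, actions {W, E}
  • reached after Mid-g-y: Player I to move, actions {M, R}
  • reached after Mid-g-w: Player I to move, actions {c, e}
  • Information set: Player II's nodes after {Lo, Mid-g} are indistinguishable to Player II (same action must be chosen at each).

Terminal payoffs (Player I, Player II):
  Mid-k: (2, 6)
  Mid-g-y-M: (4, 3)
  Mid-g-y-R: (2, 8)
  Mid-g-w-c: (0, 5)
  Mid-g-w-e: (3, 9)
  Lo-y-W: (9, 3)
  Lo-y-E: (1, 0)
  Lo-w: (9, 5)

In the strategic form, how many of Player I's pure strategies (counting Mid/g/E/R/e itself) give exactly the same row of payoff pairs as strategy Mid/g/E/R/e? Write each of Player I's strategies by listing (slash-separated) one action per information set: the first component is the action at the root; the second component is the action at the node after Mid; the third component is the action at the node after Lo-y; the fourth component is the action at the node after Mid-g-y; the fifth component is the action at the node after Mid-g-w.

Row for Mid/g/E/R/e (columns y, w): (2,8) (3,9).
Under Mid/g/E/R/e, Player I's choice at the node after Lo-y can never be reached regardless of what Player II does, so varying those choices leaves every outcome unchanged.
Holding the reachable choices fixed and varying the unreachable one freely already gives 2 equivalent strategies.
No other strategy reproduces this row, so those 2 are the full class: Mid/g/W/R/e, Mid/g/E/R/e.

2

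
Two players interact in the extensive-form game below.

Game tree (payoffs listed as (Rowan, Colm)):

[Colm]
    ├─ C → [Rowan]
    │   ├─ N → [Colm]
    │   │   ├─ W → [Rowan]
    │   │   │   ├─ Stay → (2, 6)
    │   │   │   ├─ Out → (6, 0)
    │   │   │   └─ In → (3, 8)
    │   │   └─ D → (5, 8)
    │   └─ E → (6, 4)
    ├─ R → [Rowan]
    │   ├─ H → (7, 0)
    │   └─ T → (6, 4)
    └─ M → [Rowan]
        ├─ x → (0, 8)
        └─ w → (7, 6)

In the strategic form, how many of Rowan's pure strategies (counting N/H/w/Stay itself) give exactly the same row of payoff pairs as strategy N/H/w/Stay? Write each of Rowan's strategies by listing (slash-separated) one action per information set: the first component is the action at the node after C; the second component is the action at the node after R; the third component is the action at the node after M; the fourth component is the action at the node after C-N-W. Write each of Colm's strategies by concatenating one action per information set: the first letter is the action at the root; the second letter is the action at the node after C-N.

Row for N/H/w/Stay (columns CW, CD, RW, RD, MW, MD): (2,6) (5,8) (7,0) (7,0) (7,6) (7,6).
Every one of Rowan's information sets is on the play path for some reply by Colm when Rowan follows N/H/w/Stay.
Changing the action at any of them therefore changes at least one column, so only N/H/w/Stay itself gives this row.

1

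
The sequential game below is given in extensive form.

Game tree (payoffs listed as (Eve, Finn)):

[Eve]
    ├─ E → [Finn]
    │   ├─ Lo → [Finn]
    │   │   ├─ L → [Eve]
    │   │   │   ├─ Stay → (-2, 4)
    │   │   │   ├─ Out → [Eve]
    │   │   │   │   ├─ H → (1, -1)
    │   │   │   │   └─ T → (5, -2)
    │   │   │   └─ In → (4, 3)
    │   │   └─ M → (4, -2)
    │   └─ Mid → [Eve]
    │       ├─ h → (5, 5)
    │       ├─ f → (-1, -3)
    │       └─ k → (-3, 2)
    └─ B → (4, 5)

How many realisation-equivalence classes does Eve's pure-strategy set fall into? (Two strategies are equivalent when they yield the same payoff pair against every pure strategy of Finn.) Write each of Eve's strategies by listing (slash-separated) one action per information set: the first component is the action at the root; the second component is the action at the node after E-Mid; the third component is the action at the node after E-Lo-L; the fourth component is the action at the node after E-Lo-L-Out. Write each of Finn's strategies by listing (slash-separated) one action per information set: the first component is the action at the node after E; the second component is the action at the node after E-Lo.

Eve has 36 pure strategies: E/h/Stay/H, E/h/Stay/T, E/h/Out/H, E/h/Out/T, E/h/In/H, E/h/In/T, E/f/Stay/H, E/f/Stay/T, E/f/Out/H, E/f/Out/T, E/f/In/H, E/f/In/T, E/k/Stay/H, E/k/Stay/T, E/k/Out/H, E/k/Out/T, E/k/In/H, E/k/In/T, B/h/Stay/H, B/h/Stay/T, B/h/Out/H, B/h/Out/T, B/h/In/H, B/h/In/T, B/f/Stay/H, B/f/Stay/T, B/f/Out/H, B/f/Out/T, B/f/In/H, B/f/In/T, B/k/Stay/H, B/k/Stay/T, B/k/Out/H, B/k/Out/T, B/k/In/H, B/k/In/T. Columns: Lo/L, Lo/M, Mid/L, Mid/M.
{E/h/Stay/H, E/h/Stay/T} → row (-2,4) (4,-2) (5,5) (5,5)
{E/h/Out/H} → row (1,-1) (4,-2) (5,5) (5,5)
{E/h/Out/T} → row (5,-2) (4,-2) (5,5) (5,5)
{E/h/In/H, E/h/In/T} → row (4,3) (4,-2) (5,5) (5,5)
{E/f/Stay/H, E/f/Stay/T} → row (-2,4) (4,-2) (-1,-3) (-1,-3)
{E/f/Out/H} → row (1,-1) (4,-2) (-1,-3) (-1,-3)
{E/f/Out/T} → row (5,-2) (4,-2) (-1,-3) (-1,-3)
{E/f/In/H, E/f/In/T} → row (4,3) (4,-2) (-1,-3) (-1,-3)
{E/k/Stay/H, E/k/Stay/T} → row (-2,4) (4,-2) (-3,2) (-3,2)
{E/k/Out/H} → row (1,-1) (4,-2) (-3,2) (-3,2)
{E/k/Out/T} → row (5,-2) (4,-2) (-3,2) (-3,2)
{E/k/In/H, E/k/In/T} → row (4,3) (4,-2) (-3,2) (-3,2)
{B/h/Stay/H, B/h/Stay/T, B/h/Out/H, B/h/Out/T, B/h/In/H, B/h/In/T, B/f/Stay/H, B/f/Stay/T, B/f/Out/H, B/f/Out/T, B/f/In/H, B/f/In/T, B/k/Stay/H, B/k/Stay/T, B/k/Out/H, B/k/Out/T, B/k/In/H, B/k/In/T} → row (4,5) (4,5) (4,5) (4,5)
That's 13 distinct rows out of 36 strategies.

13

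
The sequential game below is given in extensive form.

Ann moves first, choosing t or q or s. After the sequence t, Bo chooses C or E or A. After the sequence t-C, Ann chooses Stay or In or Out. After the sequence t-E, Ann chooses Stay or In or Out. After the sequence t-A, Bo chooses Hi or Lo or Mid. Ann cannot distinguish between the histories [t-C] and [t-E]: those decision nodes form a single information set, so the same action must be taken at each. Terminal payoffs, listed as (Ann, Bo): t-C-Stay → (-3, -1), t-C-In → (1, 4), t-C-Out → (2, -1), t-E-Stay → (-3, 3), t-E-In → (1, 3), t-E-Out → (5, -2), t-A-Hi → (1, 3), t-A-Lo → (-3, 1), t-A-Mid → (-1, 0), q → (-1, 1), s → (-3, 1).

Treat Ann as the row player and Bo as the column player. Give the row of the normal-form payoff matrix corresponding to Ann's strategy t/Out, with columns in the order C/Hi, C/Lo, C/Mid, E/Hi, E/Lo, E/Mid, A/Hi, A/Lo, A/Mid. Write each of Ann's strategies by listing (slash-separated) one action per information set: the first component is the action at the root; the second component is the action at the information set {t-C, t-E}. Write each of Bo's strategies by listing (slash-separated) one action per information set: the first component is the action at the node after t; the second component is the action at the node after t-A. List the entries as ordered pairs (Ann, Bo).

vs C/Hi: Ann plays t → Bo plays C at [t] → Ann plays Out at [t-C] → (2, -1)
vs C/Lo: Ann plays t → Bo plays C at [t] → Ann plays Out at [t-C] → (2, -1)
vs C/Mid: Ann plays t → Bo plays C at [t] → Ann plays Out at [t-C] → (2, -1)
vs E/Hi: Ann plays t → Bo plays E at [t] → Ann plays Out at [t-E] → (5, -2)
vs E/Lo: Ann plays t → Bo plays E at [t] → Ann plays Out at [t-E] → (5, -2)
vs E/Mid: Ann plays t → Bo plays E at [t] → Ann plays Out at [t-E] → (5, -2)
vs A/Hi: Ann plays t → Bo plays A at [t] → Bo plays Hi at [t-A] → (1, 3)
vs A/Lo: Ann plays t → Bo plays A at [t] → Bo plays Lo at [t-A] → (-3, 1)
vs A/Mid: Ann plays t → Bo plays A at [t] → Bo plays Mid at [t-A] → (-1, 0)

(2,-1) (2,-1) (2,-1) (5,-2) (5,-2) (5,-2) (1,3) (-3,1) (-1,0)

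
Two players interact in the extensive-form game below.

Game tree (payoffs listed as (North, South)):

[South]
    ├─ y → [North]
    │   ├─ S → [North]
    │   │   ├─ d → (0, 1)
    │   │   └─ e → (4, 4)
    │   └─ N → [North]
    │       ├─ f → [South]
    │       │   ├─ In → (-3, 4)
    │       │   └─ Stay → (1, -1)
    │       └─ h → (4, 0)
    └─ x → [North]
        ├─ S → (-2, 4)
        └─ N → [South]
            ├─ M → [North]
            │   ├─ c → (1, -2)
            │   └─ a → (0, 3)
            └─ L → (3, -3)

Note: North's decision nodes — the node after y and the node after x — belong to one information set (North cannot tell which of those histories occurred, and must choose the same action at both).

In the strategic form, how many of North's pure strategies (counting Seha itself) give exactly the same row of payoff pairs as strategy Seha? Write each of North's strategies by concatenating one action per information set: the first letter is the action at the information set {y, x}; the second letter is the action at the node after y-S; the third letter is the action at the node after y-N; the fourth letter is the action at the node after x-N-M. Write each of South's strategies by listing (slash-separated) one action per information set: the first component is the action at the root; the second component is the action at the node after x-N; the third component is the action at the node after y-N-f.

Row for Seha (columns y/M/In, y/M/Stay, y/L/In, y/L/Stay, x/M/In, x/M/Stay, x/L/In, x/L/Stay): (4,4) (4,4) (4,4) (4,4) (-2,4) (-2,4) (-2,4) (-2,4).
Under Seha, North's choice at the node after y-N and at the node after x-N-M can never be reached regardless of what South does, so varying those choices leaves every outcome unchanged.
Holding the reachable choices fixed and varying the unreachable ones freely already gives 2 × 2 = 4 equivalent strategies.
No other strategy reproduces this row, so those 4 are the full class: Sefc, Sefa, Sehc, Seha.

4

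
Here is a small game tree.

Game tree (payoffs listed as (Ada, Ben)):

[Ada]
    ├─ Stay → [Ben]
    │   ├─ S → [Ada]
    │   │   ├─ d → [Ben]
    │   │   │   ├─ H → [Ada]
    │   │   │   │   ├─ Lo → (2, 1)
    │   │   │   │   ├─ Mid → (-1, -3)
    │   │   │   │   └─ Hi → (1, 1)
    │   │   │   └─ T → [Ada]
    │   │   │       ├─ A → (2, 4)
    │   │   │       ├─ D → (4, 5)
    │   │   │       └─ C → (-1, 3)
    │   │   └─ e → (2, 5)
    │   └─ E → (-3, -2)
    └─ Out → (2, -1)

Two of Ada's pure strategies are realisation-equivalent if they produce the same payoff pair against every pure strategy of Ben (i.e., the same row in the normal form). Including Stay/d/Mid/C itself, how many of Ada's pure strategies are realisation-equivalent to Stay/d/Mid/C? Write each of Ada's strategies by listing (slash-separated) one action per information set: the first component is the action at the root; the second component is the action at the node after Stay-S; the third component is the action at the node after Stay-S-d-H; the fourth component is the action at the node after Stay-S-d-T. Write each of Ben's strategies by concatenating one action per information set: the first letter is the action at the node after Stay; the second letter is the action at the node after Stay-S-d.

Row for Stay/d/Mid/C (columns SH, ST, EH, ET): (-1,-3) (-1,3) (-3,-2) (-3,-2).
Every one of Ada's information sets is on the play path for some reply by Ben when Ada follows Stay/d/Mid/C.
Changing the action at any of them therefore changes at least one column, so only Stay/d/Mid/C itself gives this row.

1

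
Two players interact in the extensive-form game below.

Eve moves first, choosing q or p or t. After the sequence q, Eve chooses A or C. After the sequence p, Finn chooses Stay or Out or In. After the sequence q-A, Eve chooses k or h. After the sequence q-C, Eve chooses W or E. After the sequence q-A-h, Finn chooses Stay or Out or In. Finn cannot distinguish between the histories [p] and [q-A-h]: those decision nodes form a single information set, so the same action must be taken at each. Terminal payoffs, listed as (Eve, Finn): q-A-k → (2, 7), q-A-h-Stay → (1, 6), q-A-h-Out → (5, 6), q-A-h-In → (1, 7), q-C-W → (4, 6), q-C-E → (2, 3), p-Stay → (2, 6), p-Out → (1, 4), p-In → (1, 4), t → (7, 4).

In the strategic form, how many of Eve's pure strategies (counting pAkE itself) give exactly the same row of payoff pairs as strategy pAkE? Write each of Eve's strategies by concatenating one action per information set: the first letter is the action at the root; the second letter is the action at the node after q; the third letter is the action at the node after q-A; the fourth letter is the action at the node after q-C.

Row for pAkE (columns Stay, Out, In): (2,6) (1,4) (1,4).
Under pAkE, Eve's choice at the node after q and at the node after q-A and at the node after q-C can never be reached regardless of what Finn does, so varying those choices leaves every outcome unchanged.
Holding the reachable choices fixed and varying the unreachable ones freely already gives 2 × 2 × 2 = 8 equivalent strategies.
No other strategy reproduces this row, so those 8 are the full class: pAkW, pAkE, pAhW, pAhE, pCkW, pCkE, pChW, pChE.

8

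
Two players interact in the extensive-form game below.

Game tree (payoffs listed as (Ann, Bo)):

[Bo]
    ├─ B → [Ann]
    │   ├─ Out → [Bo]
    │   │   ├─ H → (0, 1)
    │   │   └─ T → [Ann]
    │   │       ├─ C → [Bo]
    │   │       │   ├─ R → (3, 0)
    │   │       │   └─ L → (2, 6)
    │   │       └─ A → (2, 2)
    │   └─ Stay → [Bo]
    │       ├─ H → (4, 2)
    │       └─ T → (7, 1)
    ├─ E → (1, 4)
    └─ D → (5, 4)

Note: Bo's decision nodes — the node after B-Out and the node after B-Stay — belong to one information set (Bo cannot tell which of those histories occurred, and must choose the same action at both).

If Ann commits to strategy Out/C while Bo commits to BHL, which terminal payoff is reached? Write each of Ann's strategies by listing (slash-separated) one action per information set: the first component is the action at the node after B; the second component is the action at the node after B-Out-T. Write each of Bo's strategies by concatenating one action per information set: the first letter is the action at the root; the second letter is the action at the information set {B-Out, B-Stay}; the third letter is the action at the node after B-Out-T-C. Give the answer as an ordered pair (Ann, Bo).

Trace the play path from the root:
  Bo plays B
  Ann plays Out at [B]
  Bo plays H at [B-Out]
→ terminal payoff (0, 1).
(Ann's choice at the node after B-Out-T is never reached on this path, so it doesn't affect the outcome.)

(0, 1)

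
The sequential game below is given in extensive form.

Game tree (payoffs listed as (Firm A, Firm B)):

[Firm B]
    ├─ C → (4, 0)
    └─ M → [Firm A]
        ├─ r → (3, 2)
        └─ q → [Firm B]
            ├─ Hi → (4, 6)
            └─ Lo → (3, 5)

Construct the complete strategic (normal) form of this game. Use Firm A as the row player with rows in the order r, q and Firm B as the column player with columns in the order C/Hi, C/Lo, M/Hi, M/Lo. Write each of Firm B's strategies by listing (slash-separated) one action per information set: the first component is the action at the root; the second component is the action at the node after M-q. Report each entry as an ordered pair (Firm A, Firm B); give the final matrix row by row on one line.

         C/Hi     C/Lo     M/Hi     M/Lo
   r    (4,0)    (4,0)    (3,2)    (3,2)
   q    (4,0)    (4,0)    (4,6)    (3,5)

r: (4,0) (4,0) (3,2) (3,2) | q: (4,0) (4,0) (4,6) (3,5)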